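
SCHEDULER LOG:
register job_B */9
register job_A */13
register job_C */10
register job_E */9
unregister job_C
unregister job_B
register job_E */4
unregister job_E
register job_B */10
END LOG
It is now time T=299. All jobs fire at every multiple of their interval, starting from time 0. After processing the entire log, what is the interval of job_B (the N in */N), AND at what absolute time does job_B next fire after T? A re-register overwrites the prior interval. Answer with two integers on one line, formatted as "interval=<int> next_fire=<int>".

Answer: interval=10 next_fire=300

Derivation:
Op 1: register job_B */9 -> active={job_B:*/9}
Op 2: register job_A */13 -> active={job_A:*/13, job_B:*/9}
Op 3: register job_C */10 -> active={job_A:*/13, job_B:*/9, job_C:*/10}
Op 4: register job_E */9 -> active={job_A:*/13, job_B:*/9, job_C:*/10, job_E:*/9}
Op 5: unregister job_C -> active={job_A:*/13, job_B:*/9, job_E:*/9}
Op 6: unregister job_B -> active={job_A:*/13, job_E:*/9}
Op 7: register job_E */4 -> active={job_A:*/13, job_E:*/4}
Op 8: unregister job_E -> active={job_A:*/13}
Op 9: register job_B */10 -> active={job_A:*/13, job_B:*/10}
Final interval of job_B = 10
Next fire of job_B after T=299: (299//10+1)*10 = 300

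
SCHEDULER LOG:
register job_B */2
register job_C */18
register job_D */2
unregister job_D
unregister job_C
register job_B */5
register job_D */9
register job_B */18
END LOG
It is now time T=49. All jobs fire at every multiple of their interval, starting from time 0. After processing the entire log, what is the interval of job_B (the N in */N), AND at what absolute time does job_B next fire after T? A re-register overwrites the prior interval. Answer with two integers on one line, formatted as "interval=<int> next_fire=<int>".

Op 1: register job_B */2 -> active={job_B:*/2}
Op 2: register job_C */18 -> active={job_B:*/2, job_C:*/18}
Op 3: register job_D */2 -> active={job_B:*/2, job_C:*/18, job_D:*/2}
Op 4: unregister job_D -> active={job_B:*/2, job_C:*/18}
Op 5: unregister job_C -> active={job_B:*/2}
Op 6: register job_B */5 -> active={job_B:*/5}
Op 7: register job_D */9 -> active={job_B:*/5, job_D:*/9}
Op 8: register job_B */18 -> active={job_B:*/18, job_D:*/9}
Final interval of job_B = 18
Next fire of job_B after T=49: (49//18+1)*18 = 54

Answer: interval=18 next_fire=54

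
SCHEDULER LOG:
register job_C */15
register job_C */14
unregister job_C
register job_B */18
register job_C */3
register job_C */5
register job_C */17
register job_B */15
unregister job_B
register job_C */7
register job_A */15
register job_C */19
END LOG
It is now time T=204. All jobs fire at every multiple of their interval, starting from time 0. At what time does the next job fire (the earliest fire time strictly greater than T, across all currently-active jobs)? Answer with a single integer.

Answer: 209

Derivation:
Op 1: register job_C */15 -> active={job_C:*/15}
Op 2: register job_C */14 -> active={job_C:*/14}
Op 3: unregister job_C -> active={}
Op 4: register job_B */18 -> active={job_B:*/18}
Op 5: register job_C */3 -> active={job_B:*/18, job_C:*/3}
Op 6: register job_C */5 -> active={job_B:*/18, job_C:*/5}
Op 7: register job_C */17 -> active={job_B:*/18, job_C:*/17}
Op 8: register job_B */15 -> active={job_B:*/15, job_C:*/17}
Op 9: unregister job_B -> active={job_C:*/17}
Op 10: register job_C */7 -> active={job_C:*/7}
Op 11: register job_A */15 -> active={job_A:*/15, job_C:*/7}
Op 12: register job_C */19 -> active={job_A:*/15, job_C:*/19}
  job_A: interval 15, next fire after T=204 is 210
  job_C: interval 19, next fire after T=204 is 209
Earliest fire time = 209 (job job_C)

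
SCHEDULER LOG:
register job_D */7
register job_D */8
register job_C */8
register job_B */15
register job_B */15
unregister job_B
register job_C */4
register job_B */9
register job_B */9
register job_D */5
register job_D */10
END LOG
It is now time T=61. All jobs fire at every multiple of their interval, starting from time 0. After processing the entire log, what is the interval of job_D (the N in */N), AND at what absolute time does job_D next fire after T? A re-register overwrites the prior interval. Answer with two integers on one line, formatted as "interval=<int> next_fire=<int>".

Op 1: register job_D */7 -> active={job_D:*/7}
Op 2: register job_D */8 -> active={job_D:*/8}
Op 3: register job_C */8 -> active={job_C:*/8, job_D:*/8}
Op 4: register job_B */15 -> active={job_B:*/15, job_C:*/8, job_D:*/8}
Op 5: register job_B */15 -> active={job_B:*/15, job_C:*/8, job_D:*/8}
Op 6: unregister job_B -> active={job_C:*/8, job_D:*/8}
Op 7: register job_C */4 -> active={job_C:*/4, job_D:*/8}
Op 8: register job_B */9 -> active={job_B:*/9, job_C:*/4, job_D:*/8}
Op 9: register job_B */9 -> active={job_B:*/9, job_C:*/4, job_D:*/8}
Op 10: register job_D */5 -> active={job_B:*/9, job_C:*/4, job_D:*/5}
Op 11: register job_D */10 -> active={job_B:*/9, job_C:*/4, job_D:*/10}
Final interval of job_D = 10
Next fire of job_D after T=61: (61//10+1)*10 = 70

Answer: interval=10 next_fire=70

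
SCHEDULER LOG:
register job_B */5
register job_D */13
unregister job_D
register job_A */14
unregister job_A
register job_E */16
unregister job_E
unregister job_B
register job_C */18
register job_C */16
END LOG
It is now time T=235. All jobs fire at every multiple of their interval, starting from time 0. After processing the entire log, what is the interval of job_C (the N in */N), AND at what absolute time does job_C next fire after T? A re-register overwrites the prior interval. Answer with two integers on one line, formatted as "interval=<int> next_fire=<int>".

Answer: interval=16 next_fire=240

Derivation:
Op 1: register job_B */5 -> active={job_B:*/5}
Op 2: register job_D */13 -> active={job_B:*/5, job_D:*/13}
Op 3: unregister job_D -> active={job_B:*/5}
Op 4: register job_A */14 -> active={job_A:*/14, job_B:*/5}
Op 5: unregister job_A -> active={job_B:*/5}
Op 6: register job_E */16 -> active={job_B:*/5, job_E:*/16}
Op 7: unregister job_E -> active={job_B:*/5}
Op 8: unregister job_B -> active={}
Op 9: register job_C */18 -> active={job_C:*/18}
Op 10: register job_C */16 -> active={job_C:*/16}
Final interval of job_C = 16
Next fire of job_C after T=235: (235//16+1)*16 = 240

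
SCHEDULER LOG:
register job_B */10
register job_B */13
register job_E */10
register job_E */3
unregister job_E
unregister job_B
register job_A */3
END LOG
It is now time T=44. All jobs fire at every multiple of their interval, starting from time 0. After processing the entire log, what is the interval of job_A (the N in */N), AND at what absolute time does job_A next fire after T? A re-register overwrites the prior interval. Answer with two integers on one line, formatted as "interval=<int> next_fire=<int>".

Answer: interval=3 next_fire=45

Derivation:
Op 1: register job_B */10 -> active={job_B:*/10}
Op 2: register job_B */13 -> active={job_B:*/13}
Op 3: register job_E */10 -> active={job_B:*/13, job_E:*/10}
Op 4: register job_E */3 -> active={job_B:*/13, job_E:*/3}
Op 5: unregister job_E -> active={job_B:*/13}
Op 6: unregister job_B -> active={}
Op 7: register job_A */3 -> active={job_A:*/3}
Final interval of job_A = 3
Next fire of job_A after T=44: (44//3+1)*3 = 45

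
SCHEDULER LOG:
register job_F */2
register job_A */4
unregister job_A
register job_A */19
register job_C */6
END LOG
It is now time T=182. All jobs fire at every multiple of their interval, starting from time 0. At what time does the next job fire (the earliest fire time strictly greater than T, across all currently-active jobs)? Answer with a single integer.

Op 1: register job_F */2 -> active={job_F:*/2}
Op 2: register job_A */4 -> active={job_A:*/4, job_F:*/2}
Op 3: unregister job_A -> active={job_F:*/2}
Op 4: register job_A */19 -> active={job_A:*/19, job_F:*/2}
Op 5: register job_C */6 -> active={job_A:*/19, job_C:*/6, job_F:*/2}
  job_A: interval 19, next fire after T=182 is 190
  job_C: interval 6, next fire after T=182 is 186
  job_F: interval 2, next fire after T=182 is 184
Earliest fire time = 184 (job job_F)

Answer: 184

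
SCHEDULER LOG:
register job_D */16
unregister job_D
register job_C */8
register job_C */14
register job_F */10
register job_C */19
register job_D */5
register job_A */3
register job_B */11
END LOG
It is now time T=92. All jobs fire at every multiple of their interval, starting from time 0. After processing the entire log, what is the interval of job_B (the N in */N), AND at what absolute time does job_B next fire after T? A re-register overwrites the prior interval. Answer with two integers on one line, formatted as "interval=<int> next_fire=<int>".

Answer: interval=11 next_fire=99

Derivation:
Op 1: register job_D */16 -> active={job_D:*/16}
Op 2: unregister job_D -> active={}
Op 3: register job_C */8 -> active={job_C:*/8}
Op 4: register job_C */14 -> active={job_C:*/14}
Op 5: register job_F */10 -> active={job_C:*/14, job_F:*/10}
Op 6: register job_C */19 -> active={job_C:*/19, job_F:*/10}
Op 7: register job_D */5 -> active={job_C:*/19, job_D:*/5, job_F:*/10}
Op 8: register job_A */3 -> active={job_A:*/3, job_C:*/19, job_D:*/5, job_F:*/10}
Op 9: register job_B */11 -> active={job_A:*/3, job_B:*/11, job_C:*/19, job_D:*/5, job_F:*/10}
Final interval of job_B = 11
Next fire of job_B after T=92: (92//11+1)*11 = 99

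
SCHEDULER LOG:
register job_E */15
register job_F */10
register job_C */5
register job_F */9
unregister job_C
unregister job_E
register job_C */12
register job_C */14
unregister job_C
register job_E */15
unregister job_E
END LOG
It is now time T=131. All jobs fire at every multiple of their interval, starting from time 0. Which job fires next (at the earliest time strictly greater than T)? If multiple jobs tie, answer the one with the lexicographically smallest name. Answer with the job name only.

Op 1: register job_E */15 -> active={job_E:*/15}
Op 2: register job_F */10 -> active={job_E:*/15, job_F:*/10}
Op 3: register job_C */5 -> active={job_C:*/5, job_E:*/15, job_F:*/10}
Op 4: register job_F */9 -> active={job_C:*/5, job_E:*/15, job_F:*/9}
Op 5: unregister job_C -> active={job_E:*/15, job_F:*/9}
Op 6: unregister job_E -> active={job_F:*/9}
Op 7: register job_C */12 -> active={job_C:*/12, job_F:*/9}
Op 8: register job_C */14 -> active={job_C:*/14, job_F:*/9}
Op 9: unregister job_C -> active={job_F:*/9}
Op 10: register job_E */15 -> active={job_E:*/15, job_F:*/9}
Op 11: unregister job_E -> active={job_F:*/9}
  job_F: interval 9, next fire after T=131 is 135
Earliest = 135, winner (lex tiebreak) = job_F

Answer: job_F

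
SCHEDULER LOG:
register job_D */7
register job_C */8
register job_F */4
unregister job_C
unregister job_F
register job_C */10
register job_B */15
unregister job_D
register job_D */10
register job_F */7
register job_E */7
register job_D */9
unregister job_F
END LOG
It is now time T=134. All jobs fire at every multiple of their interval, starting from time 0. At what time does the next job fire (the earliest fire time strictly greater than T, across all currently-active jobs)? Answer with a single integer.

Answer: 135

Derivation:
Op 1: register job_D */7 -> active={job_D:*/7}
Op 2: register job_C */8 -> active={job_C:*/8, job_D:*/7}
Op 3: register job_F */4 -> active={job_C:*/8, job_D:*/7, job_F:*/4}
Op 4: unregister job_C -> active={job_D:*/7, job_F:*/4}
Op 5: unregister job_F -> active={job_D:*/7}
Op 6: register job_C */10 -> active={job_C:*/10, job_D:*/7}
Op 7: register job_B */15 -> active={job_B:*/15, job_C:*/10, job_D:*/7}
Op 8: unregister job_D -> active={job_B:*/15, job_C:*/10}
Op 9: register job_D */10 -> active={job_B:*/15, job_C:*/10, job_D:*/10}
Op 10: register job_F */7 -> active={job_B:*/15, job_C:*/10, job_D:*/10, job_F:*/7}
Op 11: register job_E */7 -> active={job_B:*/15, job_C:*/10, job_D:*/10, job_E:*/7, job_F:*/7}
Op 12: register job_D */9 -> active={job_B:*/15, job_C:*/10, job_D:*/9, job_E:*/7, job_F:*/7}
Op 13: unregister job_F -> active={job_B:*/15, job_C:*/10, job_D:*/9, job_E:*/7}
  job_B: interval 15, next fire after T=134 is 135
  job_C: interval 10, next fire after T=134 is 140
  job_D: interval 9, next fire after T=134 is 135
  job_E: interval 7, next fire after T=134 is 140
Earliest fire time = 135 (job job_B)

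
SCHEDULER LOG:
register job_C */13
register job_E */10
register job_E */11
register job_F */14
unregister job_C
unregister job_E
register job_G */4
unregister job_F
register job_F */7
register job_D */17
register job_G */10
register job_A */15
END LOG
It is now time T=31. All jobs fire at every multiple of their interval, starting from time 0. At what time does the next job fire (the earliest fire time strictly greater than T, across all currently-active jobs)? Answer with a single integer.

Answer: 34

Derivation:
Op 1: register job_C */13 -> active={job_C:*/13}
Op 2: register job_E */10 -> active={job_C:*/13, job_E:*/10}
Op 3: register job_E */11 -> active={job_C:*/13, job_E:*/11}
Op 4: register job_F */14 -> active={job_C:*/13, job_E:*/11, job_F:*/14}
Op 5: unregister job_C -> active={job_E:*/11, job_F:*/14}
Op 6: unregister job_E -> active={job_F:*/14}
Op 7: register job_G */4 -> active={job_F:*/14, job_G:*/4}
Op 8: unregister job_F -> active={job_G:*/4}
Op 9: register job_F */7 -> active={job_F:*/7, job_G:*/4}
Op 10: register job_D */17 -> active={job_D:*/17, job_F:*/7, job_G:*/4}
Op 11: register job_G */10 -> active={job_D:*/17, job_F:*/7, job_G:*/10}
Op 12: register job_A */15 -> active={job_A:*/15, job_D:*/17, job_F:*/7, job_G:*/10}
  job_A: interval 15, next fire after T=31 is 45
  job_D: interval 17, next fire after T=31 is 34
  job_F: interval 7, next fire after T=31 is 35
  job_G: interval 10, next fire after T=31 is 40
Earliest fire time = 34 (job job_D)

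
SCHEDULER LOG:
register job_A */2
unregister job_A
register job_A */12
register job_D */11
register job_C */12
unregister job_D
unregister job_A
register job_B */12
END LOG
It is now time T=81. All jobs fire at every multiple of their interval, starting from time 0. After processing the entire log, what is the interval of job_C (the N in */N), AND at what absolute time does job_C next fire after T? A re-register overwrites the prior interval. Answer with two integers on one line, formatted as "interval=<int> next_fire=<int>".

Op 1: register job_A */2 -> active={job_A:*/2}
Op 2: unregister job_A -> active={}
Op 3: register job_A */12 -> active={job_A:*/12}
Op 4: register job_D */11 -> active={job_A:*/12, job_D:*/11}
Op 5: register job_C */12 -> active={job_A:*/12, job_C:*/12, job_D:*/11}
Op 6: unregister job_D -> active={job_A:*/12, job_C:*/12}
Op 7: unregister job_A -> active={job_C:*/12}
Op 8: register job_B */12 -> active={job_B:*/12, job_C:*/12}
Final interval of job_C = 12
Next fire of job_C after T=81: (81//12+1)*12 = 84

Answer: interval=12 next_fire=84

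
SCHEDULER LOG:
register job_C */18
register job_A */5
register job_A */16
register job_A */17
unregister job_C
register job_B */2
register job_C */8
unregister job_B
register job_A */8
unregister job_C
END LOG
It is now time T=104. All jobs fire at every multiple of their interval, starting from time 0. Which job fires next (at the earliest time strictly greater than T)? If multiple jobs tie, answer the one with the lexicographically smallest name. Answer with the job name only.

Answer: job_A

Derivation:
Op 1: register job_C */18 -> active={job_C:*/18}
Op 2: register job_A */5 -> active={job_A:*/5, job_C:*/18}
Op 3: register job_A */16 -> active={job_A:*/16, job_C:*/18}
Op 4: register job_A */17 -> active={job_A:*/17, job_C:*/18}
Op 5: unregister job_C -> active={job_A:*/17}
Op 6: register job_B */2 -> active={job_A:*/17, job_B:*/2}
Op 7: register job_C */8 -> active={job_A:*/17, job_B:*/2, job_C:*/8}
Op 8: unregister job_B -> active={job_A:*/17, job_C:*/8}
Op 9: register job_A */8 -> active={job_A:*/8, job_C:*/8}
Op 10: unregister job_C -> active={job_A:*/8}
  job_A: interval 8, next fire after T=104 is 112
Earliest = 112, winner (lex tiebreak) = job_A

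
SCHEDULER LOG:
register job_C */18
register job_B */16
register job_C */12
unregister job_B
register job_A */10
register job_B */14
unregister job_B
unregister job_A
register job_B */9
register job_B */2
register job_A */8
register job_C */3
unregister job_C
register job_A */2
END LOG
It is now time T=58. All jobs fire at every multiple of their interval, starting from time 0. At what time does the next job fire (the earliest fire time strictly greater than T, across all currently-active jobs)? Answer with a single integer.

Op 1: register job_C */18 -> active={job_C:*/18}
Op 2: register job_B */16 -> active={job_B:*/16, job_C:*/18}
Op 3: register job_C */12 -> active={job_B:*/16, job_C:*/12}
Op 4: unregister job_B -> active={job_C:*/12}
Op 5: register job_A */10 -> active={job_A:*/10, job_C:*/12}
Op 6: register job_B */14 -> active={job_A:*/10, job_B:*/14, job_C:*/12}
Op 7: unregister job_B -> active={job_A:*/10, job_C:*/12}
Op 8: unregister job_A -> active={job_C:*/12}
Op 9: register job_B */9 -> active={job_B:*/9, job_C:*/12}
Op 10: register job_B */2 -> active={job_B:*/2, job_C:*/12}
Op 11: register job_A */8 -> active={job_A:*/8, job_B:*/2, job_C:*/12}
Op 12: register job_C */3 -> active={job_A:*/8, job_B:*/2, job_C:*/3}
Op 13: unregister job_C -> active={job_A:*/8, job_B:*/2}
Op 14: register job_A */2 -> active={job_A:*/2, job_B:*/2}
  job_A: interval 2, next fire after T=58 is 60
  job_B: interval 2, next fire after T=58 is 60
Earliest fire time = 60 (job job_A)

Answer: 60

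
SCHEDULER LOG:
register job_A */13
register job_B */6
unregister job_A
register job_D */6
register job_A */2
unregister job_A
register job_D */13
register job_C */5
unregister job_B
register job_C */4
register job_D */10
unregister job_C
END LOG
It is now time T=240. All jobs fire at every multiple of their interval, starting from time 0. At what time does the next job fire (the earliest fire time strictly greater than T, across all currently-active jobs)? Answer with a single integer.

Op 1: register job_A */13 -> active={job_A:*/13}
Op 2: register job_B */6 -> active={job_A:*/13, job_B:*/6}
Op 3: unregister job_A -> active={job_B:*/6}
Op 4: register job_D */6 -> active={job_B:*/6, job_D:*/6}
Op 5: register job_A */2 -> active={job_A:*/2, job_B:*/6, job_D:*/6}
Op 6: unregister job_A -> active={job_B:*/6, job_D:*/6}
Op 7: register job_D */13 -> active={job_B:*/6, job_D:*/13}
Op 8: register job_C */5 -> active={job_B:*/6, job_C:*/5, job_D:*/13}
Op 9: unregister job_B -> active={job_C:*/5, job_D:*/13}
Op 10: register job_C */4 -> active={job_C:*/4, job_D:*/13}
Op 11: register job_D */10 -> active={job_C:*/4, job_D:*/10}
Op 12: unregister job_C -> active={job_D:*/10}
  job_D: interval 10, next fire after T=240 is 250
Earliest fire time = 250 (job job_D)

Answer: 250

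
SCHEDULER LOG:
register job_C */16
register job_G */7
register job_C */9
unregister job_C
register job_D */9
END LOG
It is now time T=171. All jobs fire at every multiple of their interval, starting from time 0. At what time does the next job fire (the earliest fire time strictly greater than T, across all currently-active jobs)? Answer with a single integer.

Op 1: register job_C */16 -> active={job_C:*/16}
Op 2: register job_G */7 -> active={job_C:*/16, job_G:*/7}
Op 3: register job_C */9 -> active={job_C:*/9, job_G:*/7}
Op 4: unregister job_C -> active={job_G:*/7}
Op 5: register job_D */9 -> active={job_D:*/9, job_G:*/7}
  job_D: interval 9, next fire after T=171 is 180
  job_G: interval 7, next fire after T=171 is 175
Earliest fire time = 175 (job job_G)

Answer: 175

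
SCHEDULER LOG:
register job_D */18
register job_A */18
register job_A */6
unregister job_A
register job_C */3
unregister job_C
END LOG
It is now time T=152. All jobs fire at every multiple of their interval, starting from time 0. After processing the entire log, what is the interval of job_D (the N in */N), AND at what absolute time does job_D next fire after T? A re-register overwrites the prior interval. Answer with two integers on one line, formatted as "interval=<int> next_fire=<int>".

Op 1: register job_D */18 -> active={job_D:*/18}
Op 2: register job_A */18 -> active={job_A:*/18, job_D:*/18}
Op 3: register job_A */6 -> active={job_A:*/6, job_D:*/18}
Op 4: unregister job_A -> active={job_D:*/18}
Op 5: register job_C */3 -> active={job_C:*/3, job_D:*/18}
Op 6: unregister job_C -> active={job_D:*/18}
Final interval of job_D = 18
Next fire of job_D after T=152: (152//18+1)*18 = 162

Answer: interval=18 next_fire=162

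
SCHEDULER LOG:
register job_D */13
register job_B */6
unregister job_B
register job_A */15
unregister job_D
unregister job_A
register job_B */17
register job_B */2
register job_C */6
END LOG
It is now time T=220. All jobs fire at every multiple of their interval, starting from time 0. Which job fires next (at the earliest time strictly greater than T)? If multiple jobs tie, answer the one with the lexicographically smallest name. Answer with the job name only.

Op 1: register job_D */13 -> active={job_D:*/13}
Op 2: register job_B */6 -> active={job_B:*/6, job_D:*/13}
Op 3: unregister job_B -> active={job_D:*/13}
Op 4: register job_A */15 -> active={job_A:*/15, job_D:*/13}
Op 5: unregister job_D -> active={job_A:*/15}
Op 6: unregister job_A -> active={}
Op 7: register job_B */17 -> active={job_B:*/17}
Op 8: register job_B */2 -> active={job_B:*/2}
Op 9: register job_C */6 -> active={job_B:*/2, job_C:*/6}
  job_B: interval 2, next fire after T=220 is 222
  job_C: interval 6, next fire after T=220 is 222
Earliest = 222, winner (lex tiebreak) = job_B

Answer: job_B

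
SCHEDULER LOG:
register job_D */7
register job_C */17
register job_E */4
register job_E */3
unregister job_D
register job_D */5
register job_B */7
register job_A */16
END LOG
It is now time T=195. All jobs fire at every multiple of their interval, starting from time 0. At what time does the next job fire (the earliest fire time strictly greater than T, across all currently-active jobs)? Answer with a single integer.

Op 1: register job_D */7 -> active={job_D:*/7}
Op 2: register job_C */17 -> active={job_C:*/17, job_D:*/7}
Op 3: register job_E */4 -> active={job_C:*/17, job_D:*/7, job_E:*/4}
Op 4: register job_E */3 -> active={job_C:*/17, job_D:*/7, job_E:*/3}
Op 5: unregister job_D -> active={job_C:*/17, job_E:*/3}
Op 6: register job_D */5 -> active={job_C:*/17, job_D:*/5, job_E:*/3}
Op 7: register job_B */7 -> active={job_B:*/7, job_C:*/17, job_D:*/5, job_E:*/3}
Op 8: register job_A */16 -> active={job_A:*/16, job_B:*/7, job_C:*/17, job_D:*/5, job_E:*/3}
  job_A: interval 16, next fire after T=195 is 208
  job_B: interval 7, next fire after T=195 is 196
  job_C: interval 17, next fire after T=195 is 204
  job_D: interval 5, next fire after T=195 is 200
  job_E: interval 3, next fire after T=195 is 198
Earliest fire time = 196 (job job_B)

Answer: 196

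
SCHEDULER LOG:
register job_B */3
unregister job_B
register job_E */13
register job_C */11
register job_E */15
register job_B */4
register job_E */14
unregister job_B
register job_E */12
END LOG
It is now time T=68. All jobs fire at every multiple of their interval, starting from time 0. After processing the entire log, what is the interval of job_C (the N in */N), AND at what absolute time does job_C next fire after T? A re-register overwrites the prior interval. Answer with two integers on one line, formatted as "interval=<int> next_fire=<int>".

Answer: interval=11 next_fire=77

Derivation:
Op 1: register job_B */3 -> active={job_B:*/3}
Op 2: unregister job_B -> active={}
Op 3: register job_E */13 -> active={job_E:*/13}
Op 4: register job_C */11 -> active={job_C:*/11, job_E:*/13}
Op 5: register job_E */15 -> active={job_C:*/11, job_E:*/15}
Op 6: register job_B */4 -> active={job_B:*/4, job_C:*/11, job_E:*/15}
Op 7: register job_E */14 -> active={job_B:*/4, job_C:*/11, job_E:*/14}
Op 8: unregister job_B -> active={job_C:*/11, job_E:*/14}
Op 9: register job_E */12 -> active={job_C:*/11, job_E:*/12}
Final interval of job_C = 11
Next fire of job_C after T=68: (68//11+1)*11 = 77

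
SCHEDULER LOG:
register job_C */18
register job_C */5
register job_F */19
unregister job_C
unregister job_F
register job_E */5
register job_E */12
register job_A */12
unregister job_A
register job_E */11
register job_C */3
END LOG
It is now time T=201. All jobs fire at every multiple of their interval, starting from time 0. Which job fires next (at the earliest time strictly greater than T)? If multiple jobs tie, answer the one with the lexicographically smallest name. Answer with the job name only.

Op 1: register job_C */18 -> active={job_C:*/18}
Op 2: register job_C */5 -> active={job_C:*/5}
Op 3: register job_F */19 -> active={job_C:*/5, job_F:*/19}
Op 4: unregister job_C -> active={job_F:*/19}
Op 5: unregister job_F -> active={}
Op 6: register job_E */5 -> active={job_E:*/5}
Op 7: register job_E */12 -> active={job_E:*/12}
Op 8: register job_A */12 -> active={job_A:*/12, job_E:*/12}
Op 9: unregister job_A -> active={job_E:*/12}
Op 10: register job_E */11 -> active={job_E:*/11}
Op 11: register job_C */3 -> active={job_C:*/3, job_E:*/11}
  job_C: interval 3, next fire after T=201 is 204
  job_E: interval 11, next fire after T=201 is 209
Earliest = 204, winner (lex tiebreak) = job_C

Answer: job_C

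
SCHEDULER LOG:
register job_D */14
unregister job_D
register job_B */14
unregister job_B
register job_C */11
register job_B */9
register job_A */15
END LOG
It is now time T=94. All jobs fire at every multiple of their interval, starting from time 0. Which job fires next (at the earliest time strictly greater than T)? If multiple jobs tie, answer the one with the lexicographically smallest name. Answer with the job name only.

Op 1: register job_D */14 -> active={job_D:*/14}
Op 2: unregister job_D -> active={}
Op 3: register job_B */14 -> active={job_B:*/14}
Op 4: unregister job_B -> active={}
Op 5: register job_C */11 -> active={job_C:*/11}
Op 6: register job_B */9 -> active={job_B:*/9, job_C:*/11}
Op 7: register job_A */15 -> active={job_A:*/15, job_B:*/9, job_C:*/11}
  job_A: interval 15, next fire after T=94 is 105
  job_B: interval 9, next fire after T=94 is 99
  job_C: interval 11, next fire after T=94 is 99
Earliest = 99, winner (lex tiebreak) = job_B

Answer: job_B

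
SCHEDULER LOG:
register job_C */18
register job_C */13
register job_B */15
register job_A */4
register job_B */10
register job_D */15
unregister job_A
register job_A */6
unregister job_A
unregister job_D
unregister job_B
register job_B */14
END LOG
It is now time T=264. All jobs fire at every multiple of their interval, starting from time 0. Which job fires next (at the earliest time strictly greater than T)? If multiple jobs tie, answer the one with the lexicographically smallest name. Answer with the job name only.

Answer: job_B

Derivation:
Op 1: register job_C */18 -> active={job_C:*/18}
Op 2: register job_C */13 -> active={job_C:*/13}
Op 3: register job_B */15 -> active={job_B:*/15, job_C:*/13}
Op 4: register job_A */4 -> active={job_A:*/4, job_B:*/15, job_C:*/13}
Op 5: register job_B */10 -> active={job_A:*/4, job_B:*/10, job_C:*/13}
Op 6: register job_D */15 -> active={job_A:*/4, job_B:*/10, job_C:*/13, job_D:*/15}
Op 7: unregister job_A -> active={job_B:*/10, job_C:*/13, job_D:*/15}
Op 8: register job_A */6 -> active={job_A:*/6, job_B:*/10, job_C:*/13, job_D:*/15}
Op 9: unregister job_A -> active={job_B:*/10, job_C:*/13, job_D:*/15}
Op 10: unregister job_D -> active={job_B:*/10, job_C:*/13}
Op 11: unregister job_B -> active={job_C:*/13}
Op 12: register job_B */14 -> active={job_B:*/14, job_C:*/13}
  job_B: interval 14, next fire after T=264 is 266
  job_C: interval 13, next fire after T=264 is 273
Earliest = 266, winner (lex tiebreak) = job_B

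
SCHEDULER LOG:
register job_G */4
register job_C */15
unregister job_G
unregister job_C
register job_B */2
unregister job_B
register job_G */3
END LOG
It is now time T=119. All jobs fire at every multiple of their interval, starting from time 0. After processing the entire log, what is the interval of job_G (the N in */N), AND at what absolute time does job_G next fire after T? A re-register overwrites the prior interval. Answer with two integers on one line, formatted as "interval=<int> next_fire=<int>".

Op 1: register job_G */4 -> active={job_G:*/4}
Op 2: register job_C */15 -> active={job_C:*/15, job_G:*/4}
Op 3: unregister job_G -> active={job_C:*/15}
Op 4: unregister job_C -> active={}
Op 5: register job_B */2 -> active={job_B:*/2}
Op 6: unregister job_B -> active={}
Op 7: register job_G */3 -> active={job_G:*/3}
Final interval of job_G = 3
Next fire of job_G after T=119: (119//3+1)*3 = 120

Answer: interval=3 next_fire=120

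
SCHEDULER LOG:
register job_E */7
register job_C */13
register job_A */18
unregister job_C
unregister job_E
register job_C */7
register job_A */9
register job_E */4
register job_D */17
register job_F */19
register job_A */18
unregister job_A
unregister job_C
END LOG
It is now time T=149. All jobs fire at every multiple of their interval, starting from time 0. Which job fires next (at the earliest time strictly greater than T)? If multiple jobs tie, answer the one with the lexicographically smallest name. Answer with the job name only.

Op 1: register job_E */7 -> active={job_E:*/7}
Op 2: register job_C */13 -> active={job_C:*/13, job_E:*/7}
Op 3: register job_A */18 -> active={job_A:*/18, job_C:*/13, job_E:*/7}
Op 4: unregister job_C -> active={job_A:*/18, job_E:*/7}
Op 5: unregister job_E -> active={job_A:*/18}
Op 6: register job_C */7 -> active={job_A:*/18, job_C:*/7}
Op 7: register job_A */9 -> active={job_A:*/9, job_C:*/7}
Op 8: register job_E */4 -> active={job_A:*/9, job_C:*/7, job_E:*/4}
Op 9: register job_D */17 -> active={job_A:*/9, job_C:*/7, job_D:*/17, job_E:*/4}
Op 10: register job_F */19 -> active={job_A:*/9, job_C:*/7, job_D:*/17, job_E:*/4, job_F:*/19}
Op 11: register job_A */18 -> active={job_A:*/18, job_C:*/7, job_D:*/17, job_E:*/4, job_F:*/19}
Op 12: unregister job_A -> active={job_C:*/7, job_D:*/17, job_E:*/4, job_F:*/19}
Op 13: unregister job_C -> active={job_D:*/17, job_E:*/4, job_F:*/19}
  job_D: interval 17, next fire after T=149 is 153
  job_E: interval 4, next fire after T=149 is 152
  job_F: interval 19, next fire after T=149 is 152
Earliest = 152, winner (lex tiebreak) = job_E

Answer: job_E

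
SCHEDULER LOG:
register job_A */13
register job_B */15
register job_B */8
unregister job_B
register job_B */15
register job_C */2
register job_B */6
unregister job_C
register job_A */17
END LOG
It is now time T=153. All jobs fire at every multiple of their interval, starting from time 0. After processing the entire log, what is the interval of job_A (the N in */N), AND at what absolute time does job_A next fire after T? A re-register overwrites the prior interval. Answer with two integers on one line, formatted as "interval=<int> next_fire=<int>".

Answer: interval=17 next_fire=170

Derivation:
Op 1: register job_A */13 -> active={job_A:*/13}
Op 2: register job_B */15 -> active={job_A:*/13, job_B:*/15}
Op 3: register job_B */8 -> active={job_A:*/13, job_B:*/8}
Op 4: unregister job_B -> active={job_A:*/13}
Op 5: register job_B */15 -> active={job_A:*/13, job_B:*/15}
Op 6: register job_C */2 -> active={job_A:*/13, job_B:*/15, job_C:*/2}
Op 7: register job_B */6 -> active={job_A:*/13, job_B:*/6, job_C:*/2}
Op 8: unregister job_C -> active={job_A:*/13, job_B:*/6}
Op 9: register job_A */17 -> active={job_A:*/17, job_B:*/6}
Final interval of job_A = 17
Next fire of job_A after T=153: (153//17+1)*17 = 170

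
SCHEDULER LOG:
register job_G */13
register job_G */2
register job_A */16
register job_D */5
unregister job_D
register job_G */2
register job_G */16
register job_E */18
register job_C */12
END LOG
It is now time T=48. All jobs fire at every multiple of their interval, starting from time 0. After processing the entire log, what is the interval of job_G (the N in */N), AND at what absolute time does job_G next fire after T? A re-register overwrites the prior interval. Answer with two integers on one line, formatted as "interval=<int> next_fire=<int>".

Op 1: register job_G */13 -> active={job_G:*/13}
Op 2: register job_G */2 -> active={job_G:*/2}
Op 3: register job_A */16 -> active={job_A:*/16, job_G:*/2}
Op 4: register job_D */5 -> active={job_A:*/16, job_D:*/5, job_G:*/2}
Op 5: unregister job_D -> active={job_A:*/16, job_G:*/2}
Op 6: register job_G */2 -> active={job_A:*/16, job_G:*/2}
Op 7: register job_G */16 -> active={job_A:*/16, job_G:*/16}
Op 8: register job_E */18 -> active={job_A:*/16, job_E:*/18, job_G:*/16}
Op 9: register job_C */12 -> active={job_A:*/16, job_C:*/12, job_E:*/18, job_G:*/16}
Final interval of job_G = 16
Next fire of job_G after T=48: (48//16+1)*16 = 64

Answer: interval=16 next_fire=64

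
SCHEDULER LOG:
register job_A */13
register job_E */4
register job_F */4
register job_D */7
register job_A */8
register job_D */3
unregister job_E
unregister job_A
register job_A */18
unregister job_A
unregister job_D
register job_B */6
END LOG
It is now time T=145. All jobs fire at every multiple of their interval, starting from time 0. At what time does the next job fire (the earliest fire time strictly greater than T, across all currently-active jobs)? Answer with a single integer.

Op 1: register job_A */13 -> active={job_A:*/13}
Op 2: register job_E */4 -> active={job_A:*/13, job_E:*/4}
Op 3: register job_F */4 -> active={job_A:*/13, job_E:*/4, job_F:*/4}
Op 4: register job_D */7 -> active={job_A:*/13, job_D:*/7, job_E:*/4, job_F:*/4}
Op 5: register job_A */8 -> active={job_A:*/8, job_D:*/7, job_E:*/4, job_F:*/4}
Op 6: register job_D */3 -> active={job_A:*/8, job_D:*/3, job_E:*/4, job_F:*/4}
Op 7: unregister job_E -> active={job_A:*/8, job_D:*/3, job_F:*/4}
Op 8: unregister job_A -> active={job_D:*/3, job_F:*/4}
Op 9: register job_A */18 -> active={job_A:*/18, job_D:*/3, job_F:*/4}
Op 10: unregister job_A -> active={job_D:*/3, job_F:*/4}
Op 11: unregister job_D -> active={job_F:*/4}
Op 12: register job_B */6 -> active={job_B:*/6, job_F:*/4}
  job_B: interval 6, next fire after T=145 is 150
  job_F: interval 4, next fire after T=145 is 148
Earliest fire time = 148 (job job_F)

Answer: 148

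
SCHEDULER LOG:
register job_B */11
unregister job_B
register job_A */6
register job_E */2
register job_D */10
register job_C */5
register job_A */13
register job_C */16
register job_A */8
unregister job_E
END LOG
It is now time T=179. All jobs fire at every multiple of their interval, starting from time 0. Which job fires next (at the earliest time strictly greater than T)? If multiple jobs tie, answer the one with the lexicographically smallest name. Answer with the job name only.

Op 1: register job_B */11 -> active={job_B:*/11}
Op 2: unregister job_B -> active={}
Op 3: register job_A */6 -> active={job_A:*/6}
Op 4: register job_E */2 -> active={job_A:*/6, job_E:*/2}
Op 5: register job_D */10 -> active={job_A:*/6, job_D:*/10, job_E:*/2}
Op 6: register job_C */5 -> active={job_A:*/6, job_C:*/5, job_D:*/10, job_E:*/2}
Op 7: register job_A */13 -> active={job_A:*/13, job_C:*/5, job_D:*/10, job_E:*/2}
Op 8: register job_C */16 -> active={job_A:*/13, job_C:*/16, job_D:*/10, job_E:*/2}
Op 9: register job_A */8 -> active={job_A:*/8, job_C:*/16, job_D:*/10, job_E:*/2}
Op 10: unregister job_E -> active={job_A:*/8, job_C:*/16, job_D:*/10}
  job_A: interval 8, next fire after T=179 is 184
  job_C: interval 16, next fire after T=179 is 192
  job_D: interval 10, next fire after T=179 is 180
Earliest = 180, winner (lex tiebreak) = job_D

Answer: job_D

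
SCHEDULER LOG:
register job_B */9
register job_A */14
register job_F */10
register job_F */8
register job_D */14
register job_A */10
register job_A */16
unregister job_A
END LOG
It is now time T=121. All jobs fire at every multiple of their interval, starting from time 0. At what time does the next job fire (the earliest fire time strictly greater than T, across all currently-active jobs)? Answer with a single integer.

Answer: 126

Derivation:
Op 1: register job_B */9 -> active={job_B:*/9}
Op 2: register job_A */14 -> active={job_A:*/14, job_B:*/9}
Op 3: register job_F */10 -> active={job_A:*/14, job_B:*/9, job_F:*/10}
Op 4: register job_F */8 -> active={job_A:*/14, job_B:*/9, job_F:*/8}
Op 5: register job_D */14 -> active={job_A:*/14, job_B:*/9, job_D:*/14, job_F:*/8}
Op 6: register job_A */10 -> active={job_A:*/10, job_B:*/9, job_D:*/14, job_F:*/8}
Op 7: register job_A */16 -> active={job_A:*/16, job_B:*/9, job_D:*/14, job_F:*/8}
Op 8: unregister job_A -> active={job_B:*/9, job_D:*/14, job_F:*/8}
  job_B: interval 9, next fire after T=121 is 126
  job_D: interval 14, next fire after T=121 is 126
  job_F: interval 8, next fire after T=121 is 128
Earliest fire time = 126 (job job_B)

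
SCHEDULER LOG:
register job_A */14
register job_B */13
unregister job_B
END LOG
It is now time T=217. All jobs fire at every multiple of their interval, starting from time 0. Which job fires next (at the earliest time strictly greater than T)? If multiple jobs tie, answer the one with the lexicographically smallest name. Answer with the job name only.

Answer: job_A

Derivation:
Op 1: register job_A */14 -> active={job_A:*/14}
Op 2: register job_B */13 -> active={job_A:*/14, job_B:*/13}
Op 3: unregister job_B -> active={job_A:*/14}
  job_A: interval 14, next fire after T=217 is 224
Earliest = 224, winner (lex tiebreak) = job_A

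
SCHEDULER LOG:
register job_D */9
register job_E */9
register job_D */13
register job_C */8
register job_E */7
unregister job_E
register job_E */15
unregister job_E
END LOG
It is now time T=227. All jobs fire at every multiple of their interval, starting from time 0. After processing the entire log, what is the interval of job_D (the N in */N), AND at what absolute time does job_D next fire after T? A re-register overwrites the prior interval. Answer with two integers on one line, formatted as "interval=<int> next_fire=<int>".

Answer: interval=13 next_fire=234

Derivation:
Op 1: register job_D */9 -> active={job_D:*/9}
Op 2: register job_E */9 -> active={job_D:*/9, job_E:*/9}
Op 3: register job_D */13 -> active={job_D:*/13, job_E:*/9}
Op 4: register job_C */8 -> active={job_C:*/8, job_D:*/13, job_E:*/9}
Op 5: register job_E */7 -> active={job_C:*/8, job_D:*/13, job_E:*/7}
Op 6: unregister job_E -> active={job_C:*/8, job_D:*/13}
Op 7: register job_E */15 -> active={job_C:*/8, job_D:*/13, job_E:*/15}
Op 8: unregister job_E -> active={job_C:*/8, job_D:*/13}
Final interval of job_D = 13
Next fire of job_D after T=227: (227//13+1)*13 = 234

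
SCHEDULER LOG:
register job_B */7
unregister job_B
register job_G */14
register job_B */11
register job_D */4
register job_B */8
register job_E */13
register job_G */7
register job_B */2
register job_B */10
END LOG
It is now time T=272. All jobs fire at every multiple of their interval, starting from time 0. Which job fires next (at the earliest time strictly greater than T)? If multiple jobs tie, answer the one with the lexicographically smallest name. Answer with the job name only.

Answer: job_E

Derivation:
Op 1: register job_B */7 -> active={job_B:*/7}
Op 2: unregister job_B -> active={}
Op 3: register job_G */14 -> active={job_G:*/14}
Op 4: register job_B */11 -> active={job_B:*/11, job_G:*/14}
Op 5: register job_D */4 -> active={job_B:*/11, job_D:*/4, job_G:*/14}
Op 6: register job_B */8 -> active={job_B:*/8, job_D:*/4, job_G:*/14}
Op 7: register job_E */13 -> active={job_B:*/8, job_D:*/4, job_E:*/13, job_G:*/14}
Op 8: register job_G */7 -> active={job_B:*/8, job_D:*/4, job_E:*/13, job_G:*/7}
Op 9: register job_B */2 -> active={job_B:*/2, job_D:*/4, job_E:*/13, job_G:*/7}
Op 10: register job_B */10 -> active={job_B:*/10, job_D:*/4, job_E:*/13, job_G:*/7}
  job_B: interval 10, next fire after T=272 is 280
  job_D: interval 4, next fire after T=272 is 276
  job_E: interval 13, next fire after T=272 is 273
  job_G: interval 7, next fire after T=272 is 273
Earliest = 273, winner (lex tiebreak) = job_E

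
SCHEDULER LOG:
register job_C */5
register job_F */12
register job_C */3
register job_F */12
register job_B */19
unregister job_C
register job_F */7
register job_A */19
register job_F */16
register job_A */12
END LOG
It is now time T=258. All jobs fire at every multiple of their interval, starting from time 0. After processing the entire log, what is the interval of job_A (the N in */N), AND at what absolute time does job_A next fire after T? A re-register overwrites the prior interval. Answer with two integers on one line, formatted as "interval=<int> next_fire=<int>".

Op 1: register job_C */5 -> active={job_C:*/5}
Op 2: register job_F */12 -> active={job_C:*/5, job_F:*/12}
Op 3: register job_C */3 -> active={job_C:*/3, job_F:*/12}
Op 4: register job_F */12 -> active={job_C:*/3, job_F:*/12}
Op 5: register job_B */19 -> active={job_B:*/19, job_C:*/3, job_F:*/12}
Op 6: unregister job_C -> active={job_B:*/19, job_F:*/12}
Op 7: register job_F */7 -> active={job_B:*/19, job_F:*/7}
Op 8: register job_A */19 -> active={job_A:*/19, job_B:*/19, job_F:*/7}
Op 9: register job_F */16 -> active={job_A:*/19, job_B:*/19, job_F:*/16}
Op 10: register job_A */12 -> active={job_A:*/12, job_B:*/19, job_F:*/16}
Final interval of job_A = 12
Next fire of job_A after T=258: (258//12+1)*12 = 264

Answer: interval=12 next_fire=264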